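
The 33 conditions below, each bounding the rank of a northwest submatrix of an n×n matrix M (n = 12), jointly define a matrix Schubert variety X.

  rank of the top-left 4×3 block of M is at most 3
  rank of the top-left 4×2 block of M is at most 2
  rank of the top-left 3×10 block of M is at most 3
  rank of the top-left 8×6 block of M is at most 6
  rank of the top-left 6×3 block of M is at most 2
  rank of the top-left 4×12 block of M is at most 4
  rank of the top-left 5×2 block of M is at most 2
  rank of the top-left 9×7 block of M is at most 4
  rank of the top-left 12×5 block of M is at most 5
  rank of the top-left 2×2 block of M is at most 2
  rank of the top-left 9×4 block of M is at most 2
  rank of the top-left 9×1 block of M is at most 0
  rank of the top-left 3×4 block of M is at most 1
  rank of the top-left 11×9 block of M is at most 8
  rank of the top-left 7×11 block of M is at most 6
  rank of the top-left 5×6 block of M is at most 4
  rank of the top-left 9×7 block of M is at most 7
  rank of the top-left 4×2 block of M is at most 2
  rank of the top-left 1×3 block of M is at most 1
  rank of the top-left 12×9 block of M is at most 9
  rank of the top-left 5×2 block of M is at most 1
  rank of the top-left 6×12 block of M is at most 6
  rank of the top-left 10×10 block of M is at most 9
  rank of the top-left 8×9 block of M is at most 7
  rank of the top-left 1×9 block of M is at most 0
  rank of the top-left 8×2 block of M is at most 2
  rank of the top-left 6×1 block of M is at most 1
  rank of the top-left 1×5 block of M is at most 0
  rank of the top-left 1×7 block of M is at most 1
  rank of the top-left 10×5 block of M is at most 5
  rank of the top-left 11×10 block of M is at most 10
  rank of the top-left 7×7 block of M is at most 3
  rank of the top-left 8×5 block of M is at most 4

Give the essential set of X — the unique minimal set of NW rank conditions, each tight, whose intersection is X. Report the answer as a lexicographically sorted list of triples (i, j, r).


The tightest implied rank at each (i,j), from the 33 conditions:

  row 1: 0  0  0  0  0  0  0  0  0  1  1  1
  row 2: 0  1  1  1  1  1  1  1  1  2  2  2
  row 3: 0  1  1  1  2  2  2  2  2  3  3  3
  row 4: 0  1  2  2  3  3  3  3  3  4  4  4
  row 5: 0  1  2  2  3  3  3  4  4  5  5  5
  row 6: 0  1  2  2  3  3  3  4  5  6  6  6
  row 7: 0  1  2  2  3  3  3  4  5  6  6  7
  row 8: 0  1  2  2  3  4  4  5  6  7  7  8
  row 9: 0  1  2  2  3  4  4  5  6  7  8  9
  row 10: 1  2  3  3  4  5  5  6  7  8  9  10
  row 11: 1  2  3  4  5  6  6  7  8  9  10  11
  row 12: 1  2  3  4  5  6  7  8  9  10  11  12

the unique w with this rank table is (10, 2, 5, 3, 8, 9, 12, 6, 11, 1, 4, 7).

ℓ(w)=32; the 7 essential cells (i,j,r):

[(1, 9, 0), (3, 4, 1), (7, 7, 3), (7, 11, 6), (9, 1, 0), (9, 4, 2), (9, 7, 4)]


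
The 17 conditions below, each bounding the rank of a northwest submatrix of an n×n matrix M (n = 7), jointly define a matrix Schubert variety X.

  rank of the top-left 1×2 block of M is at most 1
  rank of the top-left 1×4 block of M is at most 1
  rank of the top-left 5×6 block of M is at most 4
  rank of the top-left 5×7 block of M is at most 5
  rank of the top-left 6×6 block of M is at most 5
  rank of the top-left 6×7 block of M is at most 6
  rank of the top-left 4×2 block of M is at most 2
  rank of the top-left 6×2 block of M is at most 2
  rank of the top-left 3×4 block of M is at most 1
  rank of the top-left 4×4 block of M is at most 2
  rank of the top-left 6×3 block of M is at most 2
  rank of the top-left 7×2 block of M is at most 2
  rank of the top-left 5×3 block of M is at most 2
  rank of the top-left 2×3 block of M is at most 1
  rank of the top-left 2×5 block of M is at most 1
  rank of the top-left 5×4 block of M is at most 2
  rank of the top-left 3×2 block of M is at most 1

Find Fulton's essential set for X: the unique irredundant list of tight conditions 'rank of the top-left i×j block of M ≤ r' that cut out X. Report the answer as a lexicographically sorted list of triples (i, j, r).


Reconstructing r_w from the 17 given conditions:

  R[1]: 1, 1, 1, 1, 1, 1, 1
  R[2]: 1, 1, 1, 1, 1, 2, 2
  R[3]: 1, 1, 1, 1, 2, 3, 3
  R[4]: 1, 2, 2, 2, 3, 4, 4
  R[5]: 1, 2, 2, 2, 3, 4, 5
  R[6]: 1, 2, 2, 3, 4, 5, 6
  R[7]: 1, 2, 3, 4, 5, 6, 7

second differences of R give the permutation w = (1, 6, 5, 2, 7, 4, 3).

4 SE-corners of the 10-cell Rothe diagram give Ess(w):

[(2, 5, 1), (3, 4, 1), (5, 4, 2), (6, 3, 2)]


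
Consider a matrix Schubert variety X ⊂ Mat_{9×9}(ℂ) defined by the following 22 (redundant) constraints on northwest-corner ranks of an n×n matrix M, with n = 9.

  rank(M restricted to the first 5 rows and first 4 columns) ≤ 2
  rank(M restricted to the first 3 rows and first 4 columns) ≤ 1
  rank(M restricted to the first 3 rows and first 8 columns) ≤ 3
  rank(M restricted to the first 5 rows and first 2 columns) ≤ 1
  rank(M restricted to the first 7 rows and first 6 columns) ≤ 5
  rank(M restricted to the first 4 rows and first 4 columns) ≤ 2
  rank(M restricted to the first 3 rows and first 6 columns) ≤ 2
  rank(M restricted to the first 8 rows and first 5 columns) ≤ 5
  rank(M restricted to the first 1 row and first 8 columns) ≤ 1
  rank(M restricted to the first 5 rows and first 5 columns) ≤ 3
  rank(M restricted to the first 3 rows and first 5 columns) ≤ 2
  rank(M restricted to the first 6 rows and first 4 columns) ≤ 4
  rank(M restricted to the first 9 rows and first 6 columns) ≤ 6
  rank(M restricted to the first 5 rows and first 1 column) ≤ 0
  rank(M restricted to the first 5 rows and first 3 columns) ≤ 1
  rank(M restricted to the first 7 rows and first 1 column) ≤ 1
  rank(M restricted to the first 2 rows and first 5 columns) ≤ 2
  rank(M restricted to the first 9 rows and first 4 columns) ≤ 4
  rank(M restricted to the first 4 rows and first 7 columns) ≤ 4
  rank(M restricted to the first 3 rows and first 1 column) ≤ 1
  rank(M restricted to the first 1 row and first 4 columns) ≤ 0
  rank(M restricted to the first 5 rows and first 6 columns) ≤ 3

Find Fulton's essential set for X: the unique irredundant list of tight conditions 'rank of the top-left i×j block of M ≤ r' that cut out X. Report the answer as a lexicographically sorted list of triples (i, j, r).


Reconstructing r_w from the 22 given conditions:

  row 1: 0, 0, 0, 0, 1, 1, 1, 1, 1
  row 2: 0, 1, 1, 1, 2, 2, 2, 2, 2
  row 3: 0, 1, 1, 1, 2, 2, 3, 3, 3
  row 4: 0, 1, 1, 2, 3, 3, 4, 4, 4
  row 5: 0, 1, 1, 2, 3, 3, 4, 5, 5
  row 6: 1, 2, 2, 3, 4, 4, 5, 6, 6
  row 7: 1, 2, 3, 4, 5, 5, 6, 7, 7
  row 8: 1, 2, 3, 4, 5, 6, 7, 8, 8
  row 9: 1, 2, 3, 4, 5, 6, 7, 8, 9

second differences of R give the permutation w = (5, 2, 7, 4, 8, 1, 3, 6, 9).

|D(w)|=14, |Ess(w)|=6:

[(1, 4, 0), (3, 4, 1), (3, 6, 2), (5, 1, 0), (5, 3, 1), (5, 6, 3)]


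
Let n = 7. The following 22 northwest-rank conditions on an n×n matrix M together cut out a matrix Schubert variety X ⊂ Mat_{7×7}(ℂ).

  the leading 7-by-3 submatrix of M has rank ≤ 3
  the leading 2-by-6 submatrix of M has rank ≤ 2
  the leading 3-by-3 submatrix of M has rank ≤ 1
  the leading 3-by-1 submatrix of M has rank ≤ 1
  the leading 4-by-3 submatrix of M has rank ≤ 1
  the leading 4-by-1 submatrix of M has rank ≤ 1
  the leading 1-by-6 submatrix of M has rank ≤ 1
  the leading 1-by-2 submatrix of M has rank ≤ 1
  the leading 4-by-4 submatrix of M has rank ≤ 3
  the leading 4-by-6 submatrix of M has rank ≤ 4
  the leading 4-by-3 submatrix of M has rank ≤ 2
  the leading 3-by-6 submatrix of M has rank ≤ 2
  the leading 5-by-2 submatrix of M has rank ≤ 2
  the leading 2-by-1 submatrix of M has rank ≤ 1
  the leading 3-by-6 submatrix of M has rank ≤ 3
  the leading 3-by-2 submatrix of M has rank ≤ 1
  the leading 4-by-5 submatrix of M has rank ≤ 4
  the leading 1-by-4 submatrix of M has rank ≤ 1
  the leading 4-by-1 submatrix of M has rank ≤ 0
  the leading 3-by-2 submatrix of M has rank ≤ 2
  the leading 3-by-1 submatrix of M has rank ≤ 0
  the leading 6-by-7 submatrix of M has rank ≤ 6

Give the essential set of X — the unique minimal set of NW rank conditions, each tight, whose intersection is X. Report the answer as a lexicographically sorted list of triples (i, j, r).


Reconstructing r_w from the 22 given conditions:

  0, 1, 1, 1, 1, 1, 1
  0, 1, 1, 2, 2, 2, 2
  0, 1, 1, 2, 2, 2, 3
  0, 1, 1, 2, 3, 3, 4
  1, 2, 2, 3, 4, 4, 5
  1, 2, 3, 4, 5, 5, 6
  1, 2, 3, 4, 5, 6, 7

reading off 1-entries of Δ²R: w = (2, 4, 7, 5, 1, 3, 6).

3 SE-corners of the 9-cell Rothe diagram give Ess(w):

[(3, 6, 2), (4, 1, 0), (4, 3, 1)]


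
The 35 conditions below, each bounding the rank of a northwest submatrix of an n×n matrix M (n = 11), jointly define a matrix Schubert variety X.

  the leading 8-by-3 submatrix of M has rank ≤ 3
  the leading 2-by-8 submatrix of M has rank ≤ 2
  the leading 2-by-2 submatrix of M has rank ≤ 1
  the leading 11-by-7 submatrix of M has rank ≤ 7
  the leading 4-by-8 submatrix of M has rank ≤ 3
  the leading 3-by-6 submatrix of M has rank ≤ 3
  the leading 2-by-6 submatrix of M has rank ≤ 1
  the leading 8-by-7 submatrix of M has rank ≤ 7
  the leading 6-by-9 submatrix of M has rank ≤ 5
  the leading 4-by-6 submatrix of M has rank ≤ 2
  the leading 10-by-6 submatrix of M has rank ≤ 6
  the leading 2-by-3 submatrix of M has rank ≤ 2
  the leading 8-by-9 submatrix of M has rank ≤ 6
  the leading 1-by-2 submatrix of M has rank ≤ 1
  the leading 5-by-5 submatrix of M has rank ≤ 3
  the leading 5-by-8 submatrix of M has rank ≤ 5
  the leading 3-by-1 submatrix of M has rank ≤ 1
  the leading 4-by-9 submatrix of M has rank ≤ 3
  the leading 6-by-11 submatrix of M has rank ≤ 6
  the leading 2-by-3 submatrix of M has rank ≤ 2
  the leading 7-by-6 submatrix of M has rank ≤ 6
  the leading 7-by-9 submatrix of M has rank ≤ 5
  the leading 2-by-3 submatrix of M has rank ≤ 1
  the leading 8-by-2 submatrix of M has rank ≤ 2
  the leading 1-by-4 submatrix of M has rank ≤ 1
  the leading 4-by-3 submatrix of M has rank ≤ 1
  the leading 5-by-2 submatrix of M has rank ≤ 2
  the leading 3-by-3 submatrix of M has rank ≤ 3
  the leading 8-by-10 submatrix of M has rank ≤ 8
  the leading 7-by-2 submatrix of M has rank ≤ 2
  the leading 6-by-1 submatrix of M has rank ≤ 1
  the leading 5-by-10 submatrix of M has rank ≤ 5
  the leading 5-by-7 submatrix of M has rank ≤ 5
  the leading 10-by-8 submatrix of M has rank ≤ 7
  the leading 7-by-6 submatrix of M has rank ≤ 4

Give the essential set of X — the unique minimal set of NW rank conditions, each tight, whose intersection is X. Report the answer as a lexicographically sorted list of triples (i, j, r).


Rank table r_w(11×11) implied by the 35 constraints:

  i=1: 1, 1, 1, 1, 1, 1, 1, 1, 1, 1, 1
  i=2: 1, 1, 1, 1, 1, 1, 2, 2, 2, 2, 2
  i=3: 1, 1, 1, 2, 2, 2, 3, 3, 3, 3, 3
  i=4: 1, 1, 1, 2, 2, 2, 3, 3, 3, 4, 4
  i=5: 1, 2, 2, 3, 3, 3, 4, 4, 4, 5, 5
  i=6: 1, 2, 3, 4, 4, 4, 5, 5, 5, 6, 6
  i=7: 1, 2, 3, 4, 4, 4, 5, 5, 5, 6, 7
  i=8: 1, 2, 3, 4, 5, 5, 6, 6, 6, 7, 8
  i=9: 1, 2, 3, 4, 5, 6, 7, 7, 7, 8, 9
  i=10: 1, 2, 3, 4, 5, 6, 7, 7, 8, 9, 10
  i=11: 1, 2, 3, 4, 5, 6, 7, 8, 9, 10, 11

the unique w with this rank table is (1, 7, 4, 10, 2, 3, 11, 5, 6, 9, 8).

D(w) has 18 cells with 7 SE-corners; essential set:

[(2, 6, 1), (4, 3, 1), (4, 6, 2), (4, 9, 3), (7, 6, 4), (7, 9, 5), (10, 8, 7)]


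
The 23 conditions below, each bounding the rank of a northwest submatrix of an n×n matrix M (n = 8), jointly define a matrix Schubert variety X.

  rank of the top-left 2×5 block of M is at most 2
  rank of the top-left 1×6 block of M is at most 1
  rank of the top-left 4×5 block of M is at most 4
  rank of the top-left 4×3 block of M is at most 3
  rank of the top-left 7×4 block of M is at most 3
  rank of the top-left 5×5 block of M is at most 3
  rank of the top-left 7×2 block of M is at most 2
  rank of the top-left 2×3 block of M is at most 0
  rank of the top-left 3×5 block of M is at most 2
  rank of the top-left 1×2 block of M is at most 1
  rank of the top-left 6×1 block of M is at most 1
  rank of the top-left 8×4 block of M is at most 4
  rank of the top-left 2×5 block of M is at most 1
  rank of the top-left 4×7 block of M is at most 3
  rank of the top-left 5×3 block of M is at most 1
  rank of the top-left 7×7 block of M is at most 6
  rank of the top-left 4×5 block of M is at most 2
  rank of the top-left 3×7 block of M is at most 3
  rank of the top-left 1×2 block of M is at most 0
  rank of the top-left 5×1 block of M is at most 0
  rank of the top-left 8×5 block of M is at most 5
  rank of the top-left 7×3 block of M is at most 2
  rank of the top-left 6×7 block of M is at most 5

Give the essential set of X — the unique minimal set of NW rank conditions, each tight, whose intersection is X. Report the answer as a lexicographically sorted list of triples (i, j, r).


Computing R[i][j] = min implied NW-rank bound (n=8, 23 conditions):

  0 | 0 | 0 | 1 | 1 | 1 | 1 | 1
  0 | 0 | 0 | 1 | 1 | 2 | 2 | 2
  0 | 1 | 1 | 2 | 2 | 3 | 3 | 3
  0 | 1 | 1 | 2 | 2 | 3 | 3 | 4
  0 | 1 | 1 | 2 | 3 | 4 | 4 | 5
  1 | 2 | 2 | 3 | 4 | 5 | 5 | 6
  1 | 2 | 2 | 3 | 4 | 5 | 6 | 7
  1 | 2 | 3 | 4 | 5 | 6 | 7 | 8

hence w(1..8) = (4, 6, 2, 8, 5, 1, 7, 3).

|D(w)|=15, |Ess(w)|=7:

[(2, 3, 0), (2, 5, 1), (4, 5, 2), (4, 7, 3), (5, 1, 0), (5, 3, 1), (7, 3, 2)]


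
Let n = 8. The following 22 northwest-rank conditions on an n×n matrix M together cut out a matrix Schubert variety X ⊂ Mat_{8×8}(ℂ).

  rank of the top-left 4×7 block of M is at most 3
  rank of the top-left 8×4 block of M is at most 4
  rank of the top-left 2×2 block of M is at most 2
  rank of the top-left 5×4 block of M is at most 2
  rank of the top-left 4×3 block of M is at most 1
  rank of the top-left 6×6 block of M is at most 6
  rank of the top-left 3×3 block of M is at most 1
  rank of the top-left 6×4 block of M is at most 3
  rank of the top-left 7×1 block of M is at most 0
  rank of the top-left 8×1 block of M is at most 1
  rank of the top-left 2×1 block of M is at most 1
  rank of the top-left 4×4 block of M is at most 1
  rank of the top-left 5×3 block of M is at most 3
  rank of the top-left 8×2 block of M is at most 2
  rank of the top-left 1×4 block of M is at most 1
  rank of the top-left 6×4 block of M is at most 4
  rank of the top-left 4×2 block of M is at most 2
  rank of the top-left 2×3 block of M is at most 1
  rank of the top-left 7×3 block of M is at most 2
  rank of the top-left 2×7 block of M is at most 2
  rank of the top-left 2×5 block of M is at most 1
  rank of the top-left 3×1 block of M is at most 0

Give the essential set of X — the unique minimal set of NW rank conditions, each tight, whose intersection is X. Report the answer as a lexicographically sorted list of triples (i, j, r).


Rank table r_w(8×8) implied by the 22 constraints:

  i=1: 0 1 1 1 1 1 1 1
  i=2: 0 1 1 1 1 2 2 2
  i=3: 0 1 1 1 2 3 3 3
  i=4: 0 1 1 1 2 3 3 4
  i=5: 0 1 2 2 3 4 4 5
  i=6: 0 1 2 3 4 5 5 6
  i=7: 0 1 2 3 4 5 6 7
  i=8: 1 2 3 4 5 6 7 8

giving w = (2, 6, 5, 8, 3, 4, 7, 1) via Δ²R.

Fulton essential set (4 of the 15 Rothe cells):

[(2, 5, 1), (4, 4, 1), (4, 7, 3), (7, 1, 0)]


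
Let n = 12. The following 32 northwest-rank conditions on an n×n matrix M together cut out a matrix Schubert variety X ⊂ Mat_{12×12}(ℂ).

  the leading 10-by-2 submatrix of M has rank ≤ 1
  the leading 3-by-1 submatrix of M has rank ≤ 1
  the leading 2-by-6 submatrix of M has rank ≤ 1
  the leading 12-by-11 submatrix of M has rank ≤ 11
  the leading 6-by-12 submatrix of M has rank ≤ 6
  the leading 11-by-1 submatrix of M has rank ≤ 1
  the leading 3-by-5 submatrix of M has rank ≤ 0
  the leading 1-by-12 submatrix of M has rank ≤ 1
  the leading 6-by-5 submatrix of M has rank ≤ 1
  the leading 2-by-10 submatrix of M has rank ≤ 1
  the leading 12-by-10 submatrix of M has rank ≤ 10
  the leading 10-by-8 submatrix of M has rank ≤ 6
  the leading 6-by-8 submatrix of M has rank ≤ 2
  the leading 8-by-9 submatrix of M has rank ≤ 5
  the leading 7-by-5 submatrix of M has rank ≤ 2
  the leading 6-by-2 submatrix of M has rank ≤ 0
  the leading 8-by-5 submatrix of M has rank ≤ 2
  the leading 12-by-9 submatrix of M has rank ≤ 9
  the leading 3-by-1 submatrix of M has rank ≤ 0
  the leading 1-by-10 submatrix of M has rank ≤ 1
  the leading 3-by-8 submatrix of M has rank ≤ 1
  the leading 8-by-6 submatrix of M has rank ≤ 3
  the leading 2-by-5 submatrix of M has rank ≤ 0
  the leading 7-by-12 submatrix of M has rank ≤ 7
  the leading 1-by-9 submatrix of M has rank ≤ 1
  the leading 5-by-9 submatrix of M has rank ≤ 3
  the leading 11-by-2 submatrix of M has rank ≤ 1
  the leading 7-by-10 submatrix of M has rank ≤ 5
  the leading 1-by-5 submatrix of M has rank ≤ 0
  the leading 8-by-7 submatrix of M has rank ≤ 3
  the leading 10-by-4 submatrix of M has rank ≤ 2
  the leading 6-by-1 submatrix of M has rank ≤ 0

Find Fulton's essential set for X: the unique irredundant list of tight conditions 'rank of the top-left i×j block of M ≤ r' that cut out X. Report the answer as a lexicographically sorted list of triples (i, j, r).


Reconstructing r_w from the 32 given conditions:

  row 1: 0 | 0 | 0 | 0 | 0 | 1 | 1 | 1 | 1 | 1 | 1 | 1
  row 2: 0 | 0 | 0 | 0 | 0 | 1 | 1 | 1 | 1 | 1 | 2 | 2
  row 3: 0 | 0 | 0 | 0 | 0 | 1 | 1 | 1 | 2 | 2 | 3 | 3
  row 4: 0 | 0 | 1 | 1 | 1 | 2 | 2 | 2 | 3 | 3 | 4 | 4
  row 5: 0 | 0 | 1 | 1 | 1 | 2 | 2 | 2 | 3 | 4 | 5 | 5
  row 6: 0 | 0 | 1 | 1 | 1 | 2 | 2 | 2 | 3 | 4 | 5 | 6
  row 7: 1 | 1 | 2 | 2 | 2 | 3 | 3 | 3 | 4 | 5 | 6 | 7
  row 8: 1 | 1 | 2 | 2 | 2 | 3 | 3 | 4 | 5 | 6 | 7 | 8
  row 9: 1 | 1 | 2 | 2 | 3 | 4 | 4 | 5 | 6 | 7 | 8 | 9
  row 10: 1 | 1 | 2 | 2 | 3 | 4 | 5 | 6 | 7 | 8 | 9 | 10
  row 11: 1 | 1 | 2 | 3 | 4 | 5 | 6 | 7 | 8 | 9 | 10 | 11
  row 12: 1 | 2 | 3 | 4 | 5 | 6 | 7 | 8 | 9 | 10 | 11 | 12

reading off 1-entries of Δ²R: w = (6, 11, 9, 3, 10, 12, 1, 8, 5, 7, 4, 2).

Fulton essential set (10 of the 44 Rothe cells):

[(2, 10, 1), (3, 5, 0), (3, 8, 1), (6, 2, 0), (6, 5, 1), (6, 8, 2), (8, 5, 2), (8, 7, 3), (10, 4, 2), (11, 2, 1)]


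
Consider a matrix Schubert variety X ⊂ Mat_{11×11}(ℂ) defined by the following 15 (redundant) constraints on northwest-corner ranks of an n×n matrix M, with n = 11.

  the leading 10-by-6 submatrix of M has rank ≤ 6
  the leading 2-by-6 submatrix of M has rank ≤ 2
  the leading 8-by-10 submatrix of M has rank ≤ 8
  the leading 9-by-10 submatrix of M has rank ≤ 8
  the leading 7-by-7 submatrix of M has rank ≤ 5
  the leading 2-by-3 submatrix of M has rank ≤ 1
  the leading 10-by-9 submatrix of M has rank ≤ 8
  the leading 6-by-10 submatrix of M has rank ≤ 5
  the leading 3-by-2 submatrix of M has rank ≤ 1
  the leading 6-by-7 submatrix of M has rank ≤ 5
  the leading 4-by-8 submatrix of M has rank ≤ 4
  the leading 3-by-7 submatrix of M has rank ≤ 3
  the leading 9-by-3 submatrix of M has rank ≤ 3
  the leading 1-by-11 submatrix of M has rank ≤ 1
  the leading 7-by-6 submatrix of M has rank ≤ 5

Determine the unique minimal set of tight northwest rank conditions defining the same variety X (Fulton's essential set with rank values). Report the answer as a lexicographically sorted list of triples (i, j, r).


The tightest implied rank at each (i,j), from the 15 conditions:

  row 1: 1 | 1 | 1 | 1 | 1 | 1 | 1 | 1 | 1 | 1 | 1
  row 2: 1 | 1 | 1 | 2 | 2 | 2 | 2 | 2 | 2 | 2 | 2
  row 3: 1 | 1 | 2 | 3 | 3 | 3 | 3 | 3 | 3 | 3 | 3
  row 4: 1 | 2 | 3 | 4 | 4 | 4 | 4 | 4 | 4 | 4 | 4
  row 5: 1 | 2 | 3 | 4 | 5 | 5 | 5 | 5 | 5 | 5 | 5
  row 6: 1 | 2 | 3 | 4 | 5 | 5 | 5 | 5 | 5 | 5 | 6
  row 7: 1 | 2 | 3 | 4 | 5 | 5 | 5 | 6 | 6 | 6 | 7
  row 8: 1 | 2 | 3 | 4 | 5 | 6 | 6 | 7 | 7 | 7 | 8
  row 9: 1 | 2 | 3 | 4 | 5 | 6 | 7 | 8 | 8 | 8 | 9
  row 10: 1 | 2 | 3 | 4 | 5 | 6 | 7 | 8 | 8 | 9 | 10
  row 11: 1 | 2 | 3 | 4 | 5 | 6 | 7 | 8 | 9 | 10 | 11

so w = (1, 4, 3, 2, 5, 11, 8, 6, 7, 10, 9).

Fulton essential set (5 of the 11 Rothe cells):

[(2, 3, 1), (3, 2, 1), (6, 10, 5), (7, 7, 5), (10, 9, 8)]


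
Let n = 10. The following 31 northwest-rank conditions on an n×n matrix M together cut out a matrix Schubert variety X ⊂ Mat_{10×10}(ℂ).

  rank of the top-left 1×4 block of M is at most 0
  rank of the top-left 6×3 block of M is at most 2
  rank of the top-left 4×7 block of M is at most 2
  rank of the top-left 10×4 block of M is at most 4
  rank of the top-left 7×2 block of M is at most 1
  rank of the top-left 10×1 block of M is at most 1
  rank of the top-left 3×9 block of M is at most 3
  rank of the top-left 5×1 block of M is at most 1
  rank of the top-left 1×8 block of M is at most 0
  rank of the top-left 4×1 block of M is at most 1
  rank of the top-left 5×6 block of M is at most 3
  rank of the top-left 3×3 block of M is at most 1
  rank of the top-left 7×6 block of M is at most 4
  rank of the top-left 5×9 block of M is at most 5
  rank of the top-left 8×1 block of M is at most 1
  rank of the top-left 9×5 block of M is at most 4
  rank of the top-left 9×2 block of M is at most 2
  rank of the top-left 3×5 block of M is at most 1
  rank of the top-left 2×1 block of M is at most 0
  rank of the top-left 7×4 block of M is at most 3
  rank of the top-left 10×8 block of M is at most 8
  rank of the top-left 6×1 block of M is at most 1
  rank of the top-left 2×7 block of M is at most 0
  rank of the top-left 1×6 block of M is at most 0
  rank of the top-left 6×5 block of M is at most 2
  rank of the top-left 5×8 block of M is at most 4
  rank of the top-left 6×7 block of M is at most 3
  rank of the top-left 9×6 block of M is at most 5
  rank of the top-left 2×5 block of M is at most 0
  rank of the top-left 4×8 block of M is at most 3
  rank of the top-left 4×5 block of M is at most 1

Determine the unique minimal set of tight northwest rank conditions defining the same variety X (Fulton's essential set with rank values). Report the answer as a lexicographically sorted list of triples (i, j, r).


Propagating the 31 rank bounds to every northwest block:

  0 0 0 0 0 0 0 0 1 1
  0 0 0 0 0 0 0 1 2 2
  1 1 1 1 1 1 1 2 3 3
  1 1 1 1 1 2 2 3 4 4
  1 1 2 2 2 3 3 4 5 5
  1 1 2 2 2 3 3 4 5 6
  1 1 2 3 3 4 4 5 6 7
  1 2 3 4 4 5 5 6 7 8
  1 2 3 4 4 5 6 7 8 9
  1 2 3 4 5 6 7 8 9 10

second differences of R give the permutation w = (9, 8, 1, 6, 3, 10, 4, 2, 7, 5).

Rothe diagram D(w) (26 cells), 7 SE-corners (essential conditions):

[(1, 8, 0), (2, 7, 0), (4, 5, 1), (6, 5, 2), (6, 7, 3), (7, 2, 1), (9, 5, 4)]


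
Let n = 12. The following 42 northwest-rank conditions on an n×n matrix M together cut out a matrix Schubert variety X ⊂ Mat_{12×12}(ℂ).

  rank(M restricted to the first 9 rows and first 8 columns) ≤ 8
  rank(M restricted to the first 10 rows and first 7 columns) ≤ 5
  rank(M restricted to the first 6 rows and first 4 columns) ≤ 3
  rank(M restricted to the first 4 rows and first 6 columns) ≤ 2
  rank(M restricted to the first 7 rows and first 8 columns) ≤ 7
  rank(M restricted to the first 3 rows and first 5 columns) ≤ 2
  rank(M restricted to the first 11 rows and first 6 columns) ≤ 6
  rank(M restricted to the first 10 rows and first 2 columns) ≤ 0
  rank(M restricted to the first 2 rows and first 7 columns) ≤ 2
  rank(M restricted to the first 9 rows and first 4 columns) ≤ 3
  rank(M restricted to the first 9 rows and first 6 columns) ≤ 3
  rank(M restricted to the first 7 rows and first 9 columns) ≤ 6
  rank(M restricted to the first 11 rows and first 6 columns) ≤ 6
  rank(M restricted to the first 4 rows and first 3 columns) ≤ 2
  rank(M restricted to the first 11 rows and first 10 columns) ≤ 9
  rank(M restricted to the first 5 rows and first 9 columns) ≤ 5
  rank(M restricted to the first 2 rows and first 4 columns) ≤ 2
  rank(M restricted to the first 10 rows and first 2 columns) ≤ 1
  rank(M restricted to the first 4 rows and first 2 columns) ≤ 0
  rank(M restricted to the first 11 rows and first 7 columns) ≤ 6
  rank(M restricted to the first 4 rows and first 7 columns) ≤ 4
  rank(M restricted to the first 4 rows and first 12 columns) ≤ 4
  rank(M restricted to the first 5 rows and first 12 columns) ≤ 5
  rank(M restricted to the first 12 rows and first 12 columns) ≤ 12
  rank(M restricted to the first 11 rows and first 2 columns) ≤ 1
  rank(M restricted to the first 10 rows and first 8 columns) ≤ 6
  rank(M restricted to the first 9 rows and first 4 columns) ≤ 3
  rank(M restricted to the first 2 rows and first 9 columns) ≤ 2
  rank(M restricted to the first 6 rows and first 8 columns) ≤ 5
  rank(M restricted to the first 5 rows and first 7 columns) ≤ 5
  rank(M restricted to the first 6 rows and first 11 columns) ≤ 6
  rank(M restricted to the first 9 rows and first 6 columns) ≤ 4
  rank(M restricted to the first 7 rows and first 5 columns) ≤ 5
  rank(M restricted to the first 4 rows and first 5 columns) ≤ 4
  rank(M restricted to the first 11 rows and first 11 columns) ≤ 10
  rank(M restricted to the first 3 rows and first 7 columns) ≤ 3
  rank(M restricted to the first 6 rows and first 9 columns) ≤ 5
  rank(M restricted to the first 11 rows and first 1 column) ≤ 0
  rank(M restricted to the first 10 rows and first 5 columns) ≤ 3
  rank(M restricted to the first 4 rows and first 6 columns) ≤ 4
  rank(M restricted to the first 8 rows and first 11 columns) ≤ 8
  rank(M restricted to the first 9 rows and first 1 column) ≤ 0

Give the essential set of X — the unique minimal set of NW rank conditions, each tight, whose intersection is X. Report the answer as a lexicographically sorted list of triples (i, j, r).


Recovering R(i,j) via the rank-extension bound from the 42 conditions:

  0, 0, 1, 1, 1, 1, 1, 1, 1, 1, 1, 1
  0, 0, 1, 2, 2, 2, 2, 2, 2, 2, 2, 2
  0, 0, 1, 2, 2, 2, 3, 3, 3, 3, 3, 3
  0, 0, 1, 2, 2, 2, 3, 4, 4, 4, 4, 4
  0, 0, 1, 2, 3, 3, 4, 5, 5, 5, 5, 5
  0, 0, 1, 2, 3, 3, 4, 5, 5, 6, 6, 6
  0, 0, 1, 2, 3, 3, 4, 5, 6, 7, 7, 7
  0, 0, 1, 2, 3, 3, 4, 5, 6, 7, 8, 8
  0, 0, 1, 2, 3, 3, 4, 5, 6, 7, 8, 9
  0, 0, 1, 2, 3, 4, 5, 6, 7, 8, 9, 10
  0, 1, 2, 3, 4, 5, 6, 7, 8, 9, 10, 11
  1, 2, 3, 4, 5, 6, 7, 8, 9, 10, 11, 12

second differences of R give the permutation w = (3, 4, 7, 8, 5, 10, 9, 11, 12, 6, 2, 1).

Rothe diagram D(w) (30 cells), 5 SE-corners (essential conditions):

[(4, 6, 2), (6, 9, 5), (9, 6, 3), (10, 2, 0), (11, 1, 0)]


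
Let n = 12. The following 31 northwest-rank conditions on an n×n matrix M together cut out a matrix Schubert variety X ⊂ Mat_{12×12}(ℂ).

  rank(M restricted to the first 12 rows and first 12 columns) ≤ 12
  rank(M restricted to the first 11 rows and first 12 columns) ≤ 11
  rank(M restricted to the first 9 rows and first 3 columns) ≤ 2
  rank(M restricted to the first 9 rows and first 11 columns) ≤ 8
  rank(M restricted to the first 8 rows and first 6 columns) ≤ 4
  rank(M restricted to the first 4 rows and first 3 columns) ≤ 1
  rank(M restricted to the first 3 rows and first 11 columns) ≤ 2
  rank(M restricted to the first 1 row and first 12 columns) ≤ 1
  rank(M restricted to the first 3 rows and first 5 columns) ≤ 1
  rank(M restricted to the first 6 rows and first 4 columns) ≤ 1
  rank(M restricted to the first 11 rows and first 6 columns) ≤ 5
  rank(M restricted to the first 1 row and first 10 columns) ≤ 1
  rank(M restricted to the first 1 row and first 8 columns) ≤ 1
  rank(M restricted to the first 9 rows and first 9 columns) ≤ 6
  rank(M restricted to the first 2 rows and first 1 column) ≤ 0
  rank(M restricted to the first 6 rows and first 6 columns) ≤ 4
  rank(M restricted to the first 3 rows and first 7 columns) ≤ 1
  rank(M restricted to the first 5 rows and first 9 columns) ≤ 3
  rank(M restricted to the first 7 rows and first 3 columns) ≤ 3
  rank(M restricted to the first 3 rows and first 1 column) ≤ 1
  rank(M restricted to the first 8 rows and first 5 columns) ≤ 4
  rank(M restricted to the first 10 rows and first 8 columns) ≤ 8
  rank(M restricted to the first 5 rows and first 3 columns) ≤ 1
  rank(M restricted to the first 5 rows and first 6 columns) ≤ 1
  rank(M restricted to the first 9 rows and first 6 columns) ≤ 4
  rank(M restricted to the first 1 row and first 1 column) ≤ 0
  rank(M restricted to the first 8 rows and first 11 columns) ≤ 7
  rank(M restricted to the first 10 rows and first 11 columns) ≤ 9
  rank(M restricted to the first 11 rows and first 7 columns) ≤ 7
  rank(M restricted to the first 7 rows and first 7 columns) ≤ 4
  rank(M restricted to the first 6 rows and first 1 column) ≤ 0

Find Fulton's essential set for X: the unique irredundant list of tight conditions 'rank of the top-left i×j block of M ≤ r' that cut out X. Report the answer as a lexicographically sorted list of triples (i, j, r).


The tightest implied rank at each (i,j), from the 31 conditions:

  i=1: 0 | 1 | 1 | 1 | 1 | 1 | 1 | 1 | 1 | 1 | 1 | 1
  i=2: 0 | 1 | 1 | 1 | 1 | 1 | 1 | 2 | 2 | 2 | 2 | 2
  i=3: 0 | 1 | 1 | 1 | 1 | 1 | 1 | 2 | 2 | 2 | 2 | 3
  i=4: 0 | 1 | 1 | 1 | 1 | 1 | 2 | 3 | 3 | 3 | 3 | 4
  i=5: 0 | 1 | 1 | 1 | 1 | 1 | 2 | 3 | 3 | 4 | 4 | 5
  i=6: 0 | 1 | 1 | 1 | 2 | 2 | 3 | 4 | 4 | 5 | 5 | 6
  i=7: 1 | 2 | 2 | 2 | 3 | 3 | 4 | 5 | 5 | 6 | 6 | 7
  i=8: 1 | 2 | 2 | 3 | 4 | 4 | 5 | 6 | 6 | 7 | 7 | 8
  i=9: 1 | 2 | 2 | 3 | 4 | 4 | 5 | 6 | 6 | 7 | 8 | 9
  i=10: 1 | 2 | 3 | 4 | 5 | 5 | 6 | 7 | 7 | 8 | 9 | 10
  i=11: 1 | 2 | 3 | 4 | 5 | 5 | 6 | 7 | 8 | 9 | 10 | 11
  i=12: 1 | 2 | 3 | 4 | 5 | 6 | 7 | 8 | 9 | 10 | 11 | 12

second differences of R give the permutation w = (2, 8, 12, 7, 10, 5, 1, 4, 11, 3, 9, 6).

Rothe diagram D(w) (35 cells), 10 SE-corners (essential conditions):

[(3, 7, 1), (3, 11, 2), (5, 6, 1), (5, 9, 3), (6, 1, 0), (6, 4, 1), (9, 3, 2), (9, 6, 4), (9, 9, 6), (11, 6, 5)]


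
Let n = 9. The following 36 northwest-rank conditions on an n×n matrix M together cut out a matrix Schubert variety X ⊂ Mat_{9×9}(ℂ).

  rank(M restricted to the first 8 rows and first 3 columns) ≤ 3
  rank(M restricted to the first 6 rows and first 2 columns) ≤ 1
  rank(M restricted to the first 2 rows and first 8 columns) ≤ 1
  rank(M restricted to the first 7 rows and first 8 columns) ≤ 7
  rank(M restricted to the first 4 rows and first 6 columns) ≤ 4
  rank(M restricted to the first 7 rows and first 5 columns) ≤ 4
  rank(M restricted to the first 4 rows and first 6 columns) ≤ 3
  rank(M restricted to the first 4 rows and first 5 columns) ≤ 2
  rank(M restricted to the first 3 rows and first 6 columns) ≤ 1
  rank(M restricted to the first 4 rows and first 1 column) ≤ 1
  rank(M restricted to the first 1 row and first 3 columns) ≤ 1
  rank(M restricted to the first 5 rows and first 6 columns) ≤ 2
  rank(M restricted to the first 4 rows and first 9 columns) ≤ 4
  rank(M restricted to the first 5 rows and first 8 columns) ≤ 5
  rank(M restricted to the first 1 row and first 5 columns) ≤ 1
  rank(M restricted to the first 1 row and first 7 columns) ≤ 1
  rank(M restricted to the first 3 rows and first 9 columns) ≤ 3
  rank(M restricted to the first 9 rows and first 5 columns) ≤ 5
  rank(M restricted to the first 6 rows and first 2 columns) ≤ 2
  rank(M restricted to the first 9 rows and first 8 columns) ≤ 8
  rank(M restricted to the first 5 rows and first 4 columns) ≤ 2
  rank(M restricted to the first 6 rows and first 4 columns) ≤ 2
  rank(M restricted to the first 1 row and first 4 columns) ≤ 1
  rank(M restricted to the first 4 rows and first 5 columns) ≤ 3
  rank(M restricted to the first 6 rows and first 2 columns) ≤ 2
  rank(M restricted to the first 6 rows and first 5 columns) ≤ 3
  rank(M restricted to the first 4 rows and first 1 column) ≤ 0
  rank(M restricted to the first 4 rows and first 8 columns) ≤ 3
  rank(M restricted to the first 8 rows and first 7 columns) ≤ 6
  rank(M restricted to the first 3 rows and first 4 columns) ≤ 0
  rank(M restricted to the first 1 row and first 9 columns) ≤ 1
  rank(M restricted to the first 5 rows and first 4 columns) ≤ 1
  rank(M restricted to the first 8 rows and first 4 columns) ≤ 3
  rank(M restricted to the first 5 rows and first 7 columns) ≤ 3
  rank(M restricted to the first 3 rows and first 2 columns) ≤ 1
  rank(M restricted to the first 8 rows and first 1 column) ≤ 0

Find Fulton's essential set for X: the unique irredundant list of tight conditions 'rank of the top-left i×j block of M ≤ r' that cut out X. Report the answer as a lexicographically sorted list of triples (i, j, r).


Computing R[i][j] = min implied NW-rank bound (n=9, 36 conditions):

  row 1: 0 | 0 | 0 | 0 | 1 | 1 | 1 | 1 | 1
  row 2: 0 | 0 | 0 | 0 | 1 | 1 | 1 | 1 | 2
  row 3: 0 | 0 | 0 | 0 | 1 | 1 | 2 | 2 | 3
  row 4: 0 | 1 | 1 | 1 | 2 | 2 | 3 | 3 | 4
  row 5: 0 | 1 | 1 | 1 | 2 | 2 | 3 | 4 | 5
  row 6: 0 | 1 | 2 | 2 | 3 | 3 | 4 | 5 | 6
  row 7: 0 | 1 | 2 | 3 | 4 | 4 | 5 | 6 | 7
  row 8: 0 | 1 | 2 | 3 | 4 | 5 | 6 | 7 | 8
  row 9: 1 | 2 | 3 | 4 | 5 | 6 | 7 | 8 | 9

hence w(1..9) = (5, 9, 7, 2, 8, 3, 4, 6, 1).

|D(w)|=24, |Ess(w)|=6:

[(2, 8, 1), (3, 4, 0), (3, 6, 1), (5, 4, 1), (5, 6, 2), (8, 1, 0)]


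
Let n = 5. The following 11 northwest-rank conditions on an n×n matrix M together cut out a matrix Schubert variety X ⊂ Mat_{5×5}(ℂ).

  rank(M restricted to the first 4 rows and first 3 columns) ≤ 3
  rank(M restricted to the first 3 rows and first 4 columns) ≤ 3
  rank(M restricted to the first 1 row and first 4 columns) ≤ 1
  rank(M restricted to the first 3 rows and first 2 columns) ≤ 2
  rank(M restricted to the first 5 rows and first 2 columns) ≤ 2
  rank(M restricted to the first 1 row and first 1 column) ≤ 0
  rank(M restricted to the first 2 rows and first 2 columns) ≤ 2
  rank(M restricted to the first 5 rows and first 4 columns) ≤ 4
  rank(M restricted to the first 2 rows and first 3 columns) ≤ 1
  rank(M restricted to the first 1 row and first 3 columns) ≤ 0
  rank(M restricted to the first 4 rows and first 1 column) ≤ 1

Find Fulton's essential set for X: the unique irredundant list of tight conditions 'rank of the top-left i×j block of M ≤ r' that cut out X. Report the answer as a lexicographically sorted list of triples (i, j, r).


The tightest implied rank at each (i,j), from the 11 conditions:

  R[1]: 0 0 0 1 1
  R[2]: 1 1 1 2 2
  R[3]: 1 2 2 3 3
  R[4]: 1 2 3 4 4
  R[5]: 1 2 3 4 5

so w = (4, 1, 2, 3, 5).

D(w) has 3 cells with 1 SE-corner; essential set:

[(1, 3, 0)]


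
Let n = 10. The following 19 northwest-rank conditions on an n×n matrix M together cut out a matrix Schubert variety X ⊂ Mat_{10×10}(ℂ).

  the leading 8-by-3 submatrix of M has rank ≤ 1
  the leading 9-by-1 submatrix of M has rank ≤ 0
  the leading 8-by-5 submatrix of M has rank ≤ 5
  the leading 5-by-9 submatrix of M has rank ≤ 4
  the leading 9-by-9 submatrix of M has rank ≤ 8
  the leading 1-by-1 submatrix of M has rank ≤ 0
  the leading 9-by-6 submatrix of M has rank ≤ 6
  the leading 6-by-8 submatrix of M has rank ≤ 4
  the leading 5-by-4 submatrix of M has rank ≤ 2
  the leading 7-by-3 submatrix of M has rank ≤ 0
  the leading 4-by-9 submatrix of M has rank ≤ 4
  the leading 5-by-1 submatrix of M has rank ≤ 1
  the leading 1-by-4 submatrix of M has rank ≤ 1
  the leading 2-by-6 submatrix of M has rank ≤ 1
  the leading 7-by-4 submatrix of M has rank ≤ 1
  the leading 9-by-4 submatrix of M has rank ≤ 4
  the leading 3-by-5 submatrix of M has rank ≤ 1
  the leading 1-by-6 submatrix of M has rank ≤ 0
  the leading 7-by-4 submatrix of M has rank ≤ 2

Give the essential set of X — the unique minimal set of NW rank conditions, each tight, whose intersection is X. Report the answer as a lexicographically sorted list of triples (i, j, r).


Reconstructing r_w from the 19 given conditions:

  i=1: 0, 0, 0, 0, 0, 0, 1, 1, 1, 1
  i=2: 0, 0, 0, 1, 1, 1, 2, 2, 2, 2
  i=3: 0, 0, 0, 1, 1, 2, 3, 3, 3, 3
  i=4: 0, 0, 0, 1, 2, 3, 4, 4, 4, 4
  i=5: 0, 0, 0, 1, 2, 3, 4, 4, 4, 5
  i=6: 0, 0, 0, 1, 2, 3, 4, 4, 5, 6
  i=7: 0, 0, 0, 1, 2, 3, 4, 5, 6, 7
  i=8: 0, 1, 1, 2, 3, 4, 5, 6, 7, 8
  i=9: 0, 1, 2, 3, 4, 5, 6, 7, 8, 9
  i=10: 1, 2, 3, 4, 5, 6, 7, 8, 9, 10

giving w = (7, 4, 6, 5, 10, 9, 8, 2, 3, 1) via Δ²R.

|D(w)|=30, |Ess(w)|=6:

[(1, 6, 0), (3, 5, 1), (5, 9, 4), (6, 8, 4), (7, 3, 0), (9, 1, 0)]


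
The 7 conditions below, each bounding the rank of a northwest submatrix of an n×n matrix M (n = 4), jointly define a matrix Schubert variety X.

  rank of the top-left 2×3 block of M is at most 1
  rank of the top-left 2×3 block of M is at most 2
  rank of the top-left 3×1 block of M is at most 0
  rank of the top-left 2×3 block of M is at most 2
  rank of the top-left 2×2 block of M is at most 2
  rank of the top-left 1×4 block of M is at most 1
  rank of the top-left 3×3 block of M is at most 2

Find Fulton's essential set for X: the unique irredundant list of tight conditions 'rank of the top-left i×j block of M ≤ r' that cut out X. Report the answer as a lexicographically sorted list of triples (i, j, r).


Reconstructing r_w from the 7 given conditions:

  row 1: 0 1 1 1
  row 2: 0 1 1 2
  row 3: 0 1 2 3
  row 4: 1 2 3 4

second differences of R give the permutation w = (2, 4, 3, 1).

2 SE-corners of the 4-cell Rothe diagram give Ess(w):

[(2, 3, 1), (3, 1, 0)]


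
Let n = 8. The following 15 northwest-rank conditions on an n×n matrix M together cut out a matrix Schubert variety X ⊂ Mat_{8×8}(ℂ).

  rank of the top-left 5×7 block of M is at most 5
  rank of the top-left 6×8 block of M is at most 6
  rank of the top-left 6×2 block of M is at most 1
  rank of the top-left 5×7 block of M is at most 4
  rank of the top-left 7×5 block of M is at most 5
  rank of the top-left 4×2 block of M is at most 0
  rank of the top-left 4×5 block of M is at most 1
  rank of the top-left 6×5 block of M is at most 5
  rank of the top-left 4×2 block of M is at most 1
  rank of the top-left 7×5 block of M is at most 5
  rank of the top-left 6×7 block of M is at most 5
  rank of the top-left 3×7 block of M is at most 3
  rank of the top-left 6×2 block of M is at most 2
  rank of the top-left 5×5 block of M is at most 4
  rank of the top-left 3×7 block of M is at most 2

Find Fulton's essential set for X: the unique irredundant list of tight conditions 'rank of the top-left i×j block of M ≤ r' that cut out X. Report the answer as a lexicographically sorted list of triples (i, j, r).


Computing R[i][j] = min implied NW-rank bound (n=8, 15 conditions):

  0  0  1  1  1  1  1  1
  0  0  1  1  1  2  2  2
  0  0  1  1  1  2  2  3
  0  0  1  1  1  2  3  4
  1  1  2  2  2  3  4  5
  1  1  2  3  3  4  5  6
  1  2  3  4  4  5  6  7
  1  2  3  4  5  6  7  8

hence w(1..8) = (3, 6, 8, 7, 1, 4, 2, 5).

D(w) has 16 cells with 4 SE-corners; essential set:

[(3, 7, 2), (4, 2, 0), (4, 5, 1), (6, 2, 1)]


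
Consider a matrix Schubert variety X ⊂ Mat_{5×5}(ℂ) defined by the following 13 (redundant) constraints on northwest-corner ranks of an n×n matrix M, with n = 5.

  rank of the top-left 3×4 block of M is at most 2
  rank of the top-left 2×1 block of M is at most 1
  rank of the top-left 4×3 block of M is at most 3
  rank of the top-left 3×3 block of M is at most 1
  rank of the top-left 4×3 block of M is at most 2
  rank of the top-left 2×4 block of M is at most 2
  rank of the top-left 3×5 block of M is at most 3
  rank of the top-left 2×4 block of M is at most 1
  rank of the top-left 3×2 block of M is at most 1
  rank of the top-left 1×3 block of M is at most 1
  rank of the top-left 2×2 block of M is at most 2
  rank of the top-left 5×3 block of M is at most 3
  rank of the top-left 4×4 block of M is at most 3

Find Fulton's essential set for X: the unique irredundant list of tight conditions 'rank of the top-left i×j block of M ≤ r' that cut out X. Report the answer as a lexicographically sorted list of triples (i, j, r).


Computing R[i][j] = min implied NW-rank bound (n=5, 13 conditions):

  row 1: 1 | 1 | 1 | 1 | 1
  row 2: 1 | 1 | 1 | 1 | 2
  row 3: 1 | 1 | 1 | 2 | 3
  row 4: 1 | 2 | 2 | 3 | 4
  row 5: 1 | 2 | 3 | 4 | 5

hence w(1..5) = (1, 5, 4, 2, 3).

ℓ(w)=5; the 2 essential cells (i,j,r):

[(2, 4, 1), (3, 3, 1)]
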